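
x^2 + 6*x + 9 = (x + 3)^2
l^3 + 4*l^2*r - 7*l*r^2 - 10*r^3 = (l - 2*r)*(l + r)*(l + 5*r)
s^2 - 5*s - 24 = (s - 8)*(s + 3)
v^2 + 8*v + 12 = (v + 2)*(v + 6)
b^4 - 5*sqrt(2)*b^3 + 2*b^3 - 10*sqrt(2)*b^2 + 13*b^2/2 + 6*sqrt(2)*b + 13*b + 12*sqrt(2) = (b + 2)*(b - 4*sqrt(2))*(b - 3*sqrt(2)/2)*(b + sqrt(2)/2)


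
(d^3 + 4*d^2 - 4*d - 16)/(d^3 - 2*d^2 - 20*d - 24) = (d^2 + 2*d - 8)/(d^2 - 4*d - 12)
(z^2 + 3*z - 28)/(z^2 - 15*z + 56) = (z^2 + 3*z - 28)/(z^2 - 15*z + 56)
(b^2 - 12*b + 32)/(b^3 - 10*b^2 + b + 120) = (b - 4)/(b^2 - 2*b - 15)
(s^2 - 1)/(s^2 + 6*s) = (s^2 - 1)/(s*(s + 6))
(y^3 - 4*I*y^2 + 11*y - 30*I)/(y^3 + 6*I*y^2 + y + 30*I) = (y - 5*I)/(y + 5*I)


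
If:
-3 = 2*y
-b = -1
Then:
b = 1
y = -3/2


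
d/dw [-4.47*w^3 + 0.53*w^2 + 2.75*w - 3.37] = -13.41*w^2 + 1.06*w + 2.75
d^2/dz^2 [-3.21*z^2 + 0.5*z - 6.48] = -6.42000000000000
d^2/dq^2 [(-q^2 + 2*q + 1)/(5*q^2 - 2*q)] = 2*(40*q^3 + 75*q^2 - 30*q + 4)/(q^3*(125*q^3 - 150*q^2 + 60*q - 8))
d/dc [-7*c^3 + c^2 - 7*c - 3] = -21*c^2 + 2*c - 7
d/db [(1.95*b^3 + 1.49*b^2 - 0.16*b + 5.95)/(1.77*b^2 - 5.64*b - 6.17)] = (3.4515*b^4 - 21.996*b^3 - 44.2149*b^2 - 39.4496*b + 34.5452)/(3.1329*b^4 - 19.9656*b^3 + 9.9678*b^2 + 69.5976*b + 38.0689)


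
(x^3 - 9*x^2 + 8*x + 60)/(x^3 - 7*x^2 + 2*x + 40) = (x - 6)/(x - 4)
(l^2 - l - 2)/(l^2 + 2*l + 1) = (l - 2)/(l + 1)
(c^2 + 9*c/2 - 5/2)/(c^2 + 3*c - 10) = (c - 1/2)/(c - 2)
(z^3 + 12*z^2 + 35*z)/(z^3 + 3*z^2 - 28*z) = (z + 5)/(z - 4)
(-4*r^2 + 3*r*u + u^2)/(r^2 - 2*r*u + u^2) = (-4*r - u)/(r - u)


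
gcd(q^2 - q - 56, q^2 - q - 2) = 1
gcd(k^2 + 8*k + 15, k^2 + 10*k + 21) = k + 3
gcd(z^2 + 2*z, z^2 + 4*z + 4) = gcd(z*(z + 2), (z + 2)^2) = z + 2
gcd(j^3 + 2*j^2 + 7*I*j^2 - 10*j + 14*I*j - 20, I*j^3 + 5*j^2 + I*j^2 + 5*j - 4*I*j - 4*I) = 1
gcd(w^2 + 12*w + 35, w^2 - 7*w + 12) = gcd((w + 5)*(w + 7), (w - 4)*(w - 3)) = 1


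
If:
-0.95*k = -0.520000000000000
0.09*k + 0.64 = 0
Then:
No Solution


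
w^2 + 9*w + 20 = (w + 4)*(w + 5)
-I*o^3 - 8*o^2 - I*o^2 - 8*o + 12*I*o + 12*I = (o - 6*I)*(o - 2*I)*(-I*o - I)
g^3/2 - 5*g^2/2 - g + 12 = (g/2 + 1)*(g - 4)*(g - 3)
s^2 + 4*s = s*(s + 4)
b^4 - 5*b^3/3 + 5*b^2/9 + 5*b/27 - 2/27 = (b - 1)*(b - 2/3)*(b - 1/3)*(b + 1/3)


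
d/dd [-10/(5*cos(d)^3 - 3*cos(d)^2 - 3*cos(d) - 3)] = 30*(-5*cos(d)^2 + 2*cos(d) + 1)*sin(d)/(-5*cos(d)^3 + 3*cos(d)^2 + 3*cos(d) + 3)^2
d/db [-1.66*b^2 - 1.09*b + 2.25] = -3.32*b - 1.09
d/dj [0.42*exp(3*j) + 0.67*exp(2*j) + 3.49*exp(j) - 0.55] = (1.26*exp(2*j) + 1.34*exp(j) + 3.49)*exp(j)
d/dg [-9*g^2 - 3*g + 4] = -18*g - 3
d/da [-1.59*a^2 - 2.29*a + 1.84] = -3.18*a - 2.29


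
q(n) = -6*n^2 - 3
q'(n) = -12*n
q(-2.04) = -27.97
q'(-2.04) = 24.48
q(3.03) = -58.09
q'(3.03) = -36.36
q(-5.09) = -158.45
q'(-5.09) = 61.08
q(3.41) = -72.77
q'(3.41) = -40.92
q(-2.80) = -50.04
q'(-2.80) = 33.60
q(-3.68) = -84.25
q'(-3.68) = 44.16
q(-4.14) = -105.84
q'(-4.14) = 49.68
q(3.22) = -65.21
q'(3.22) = -38.64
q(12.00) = -867.00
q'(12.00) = -144.00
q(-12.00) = -867.00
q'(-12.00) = 144.00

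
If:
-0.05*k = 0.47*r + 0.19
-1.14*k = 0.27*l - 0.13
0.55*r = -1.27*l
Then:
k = 0.07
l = 0.18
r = -0.41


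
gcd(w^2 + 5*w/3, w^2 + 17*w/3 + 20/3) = w + 5/3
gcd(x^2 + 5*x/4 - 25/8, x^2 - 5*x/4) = x - 5/4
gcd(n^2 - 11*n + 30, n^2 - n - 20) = n - 5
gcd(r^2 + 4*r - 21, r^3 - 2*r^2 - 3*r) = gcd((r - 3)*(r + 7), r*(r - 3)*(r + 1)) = r - 3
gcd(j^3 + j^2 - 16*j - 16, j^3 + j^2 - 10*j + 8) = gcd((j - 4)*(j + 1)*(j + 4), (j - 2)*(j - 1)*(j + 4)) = j + 4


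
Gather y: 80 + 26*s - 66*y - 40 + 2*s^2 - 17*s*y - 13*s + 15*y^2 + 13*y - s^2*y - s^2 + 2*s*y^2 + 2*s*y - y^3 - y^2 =s^2 + 13*s - y^3 + y^2*(2*s + 14) + y*(-s^2 - 15*s - 53) + 40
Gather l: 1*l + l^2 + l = l^2 + 2*l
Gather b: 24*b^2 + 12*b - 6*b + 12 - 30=24*b^2 + 6*b - 18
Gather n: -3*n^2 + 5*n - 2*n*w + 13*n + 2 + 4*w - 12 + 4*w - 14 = -3*n^2 + n*(18 - 2*w) + 8*w - 24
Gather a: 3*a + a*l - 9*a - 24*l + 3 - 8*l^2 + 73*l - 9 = a*(l - 6) - 8*l^2 + 49*l - 6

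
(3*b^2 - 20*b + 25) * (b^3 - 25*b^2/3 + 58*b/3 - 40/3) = 3*b^5 - 45*b^4 + 749*b^3/3 - 635*b^2 + 750*b - 1000/3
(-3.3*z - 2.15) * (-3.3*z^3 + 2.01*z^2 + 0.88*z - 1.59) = 10.89*z^4 + 0.462000000000001*z^3 - 7.2255*z^2 + 3.355*z + 3.4185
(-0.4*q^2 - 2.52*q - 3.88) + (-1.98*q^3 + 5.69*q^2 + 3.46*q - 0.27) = -1.98*q^3 + 5.29*q^2 + 0.94*q - 4.15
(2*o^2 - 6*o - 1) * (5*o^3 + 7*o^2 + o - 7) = 10*o^5 - 16*o^4 - 45*o^3 - 27*o^2 + 41*o + 7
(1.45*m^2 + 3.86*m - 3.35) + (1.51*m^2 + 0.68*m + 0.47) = 2.96*m^2 + 4.54*m - 2.88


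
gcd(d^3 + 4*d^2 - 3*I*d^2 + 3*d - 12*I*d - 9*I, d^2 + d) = d + 1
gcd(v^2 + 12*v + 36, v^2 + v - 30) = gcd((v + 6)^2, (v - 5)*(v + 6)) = v + 6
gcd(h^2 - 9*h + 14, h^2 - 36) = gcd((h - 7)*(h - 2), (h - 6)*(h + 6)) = 1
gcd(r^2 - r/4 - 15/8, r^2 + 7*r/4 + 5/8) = r + 5/4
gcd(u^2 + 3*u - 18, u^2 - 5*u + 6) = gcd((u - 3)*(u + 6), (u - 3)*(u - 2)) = u - 3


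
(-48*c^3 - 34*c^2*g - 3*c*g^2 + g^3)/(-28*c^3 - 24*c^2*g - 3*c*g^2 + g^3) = (24*c^2 + 5*c*g - g^2)/(14*c^2 + 5*c*g - g^2)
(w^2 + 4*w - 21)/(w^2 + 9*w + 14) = (w - 3)/(w + 2)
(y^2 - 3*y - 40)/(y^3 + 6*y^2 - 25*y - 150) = (y - 8)/(y^2 + y - 30)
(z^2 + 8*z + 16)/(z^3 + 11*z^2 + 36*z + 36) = (z^2 + 8*z + 16)/(z^3 + 11*z^2 + 36*z + 36)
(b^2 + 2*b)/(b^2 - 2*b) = (b + 2)/(b - 2)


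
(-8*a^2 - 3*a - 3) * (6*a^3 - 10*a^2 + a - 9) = -48*a^5 + 62*a^4 + 4*a^3 + 99*a^2 + 24*a + 27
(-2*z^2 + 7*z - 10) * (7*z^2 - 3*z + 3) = -14*z^4 + 55*z^3 - 97*z^2 + 51*z - 30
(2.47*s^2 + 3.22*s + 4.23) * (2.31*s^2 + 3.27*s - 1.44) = 5.7057*s^4 + 15.5151*s^3 + 16.7439*s^2 + 9.1953*s - 6.0912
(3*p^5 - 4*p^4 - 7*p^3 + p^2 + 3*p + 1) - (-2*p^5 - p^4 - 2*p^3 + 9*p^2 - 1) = 5*p^5 - 3*p^4 - 5*p^3 - 8*p^2 + 3*p + 2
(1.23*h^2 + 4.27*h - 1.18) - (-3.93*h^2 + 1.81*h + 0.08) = 5.16*h^2 + 2.46*h - 1.26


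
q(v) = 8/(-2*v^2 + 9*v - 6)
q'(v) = 8*(4*v - 9)/(-2*v^2 + 9*v - 6)^2 = 8*(4*v - 9)/(2*v^2 - 9*v + 6)^2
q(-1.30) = -0.38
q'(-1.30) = -0.26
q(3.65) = 39.02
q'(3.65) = 1066.03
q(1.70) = 2.27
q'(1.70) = -1.42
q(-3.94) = -0.11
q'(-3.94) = -0.04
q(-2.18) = -0.23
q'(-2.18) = -0.11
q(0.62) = -6.73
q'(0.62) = -36.91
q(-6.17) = -0.06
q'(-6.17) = -0.01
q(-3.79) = -0.12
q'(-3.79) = -0.04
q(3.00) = 2.67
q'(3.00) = 2.67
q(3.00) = 2.67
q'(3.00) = 2.67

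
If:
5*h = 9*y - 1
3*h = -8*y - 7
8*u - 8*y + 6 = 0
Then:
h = -71/67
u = -329/268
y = -32/67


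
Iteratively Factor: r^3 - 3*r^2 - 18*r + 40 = (r + 4)*(r^2 - 7*r + 10) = (r - 2)*(r + 4)*(r - 5)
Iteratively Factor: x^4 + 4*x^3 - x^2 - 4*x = (x - 1)*(x^3 + 5*x^2 + 4*x) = (x - 1)*(x + 4)*(x^2 + x) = x*(x - 1)*(x + 4)*(x + 1)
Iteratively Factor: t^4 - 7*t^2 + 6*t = (t + 3)*(t^3 - 3*t^2 + 2*t) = (t - 2)*(t + 3)*(t^2 - t) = (t - 2)*(t - 1)*(t + 3)*(t)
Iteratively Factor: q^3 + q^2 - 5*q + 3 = (q + 3)*(q^2 - 2*q + 1) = (q - 1)*(q + 3)*(q - 1)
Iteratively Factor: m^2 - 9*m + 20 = (m - 5)*(m - 4)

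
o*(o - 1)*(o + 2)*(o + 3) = o^4 + 4*o^3 + o^2 - 6*o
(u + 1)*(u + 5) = u^2 + 6*u + 5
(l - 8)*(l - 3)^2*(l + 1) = l^4 - 13*l^3 + 43*l^2 - 15*l - 72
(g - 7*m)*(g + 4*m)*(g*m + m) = g^3*m - 3*g^2*m^2 + g^2*m - 28*g*m^3 - 3*g*m^2 - 28*m^3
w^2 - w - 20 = (w - 5)*(w + 4)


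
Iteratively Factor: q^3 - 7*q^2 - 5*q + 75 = (q + 3)*(q^2 - 10*q + 25) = (q - 5)*(q + 3)*(q - 5)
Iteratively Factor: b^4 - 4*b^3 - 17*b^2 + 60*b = (b)*(b^3 - 4*b^2 - 17*b + 60) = b*(b - 5)*(b^2 + b - 12) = b*(b - 5)*(b + 4)*(b - 3)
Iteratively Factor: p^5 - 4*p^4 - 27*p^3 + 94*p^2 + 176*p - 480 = (p - 2)*(p^4 - 2*p^3 - 31*p^2 + 32*p + 240) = (p - 2)*(p + 3)*(p^3 - 5*p^2 - 16*p + 80) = (p - 5)*(p - 2)*(p + 3)*(p^2 - 16) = (p - 5)*(p - 4)*(p - 2)*(p + 3)*(p + 4)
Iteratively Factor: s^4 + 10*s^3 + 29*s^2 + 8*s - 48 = (s + 3)*(s^3 + 7*s^2 + 8*s - 16) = (s + 3)*(s + 4)*(s^2 + 3*s - 4) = (s - 1)*(s + 3)*(s + 4)*(s + 4)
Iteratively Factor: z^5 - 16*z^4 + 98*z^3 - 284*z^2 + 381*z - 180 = (z - 3)*(z^4 - 13*z^3 + 59*z^2 - 107*z + 60) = (z - 3)^2*(z^3 - 10*z^2 + 29*z - 20) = (z - 4)*(z - 3)^2*(z^2 - 6*z + 5) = (z - 5)*(z - 4)*(z - 3)^2*(z - 1)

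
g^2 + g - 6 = (g - 2)*(g + 3)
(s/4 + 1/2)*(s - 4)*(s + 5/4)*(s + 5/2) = s^4/4 + 7*s^3/16 - 99*s^2/32 - 145*s/16 - 25/4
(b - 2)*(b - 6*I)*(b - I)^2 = b^4 - 2*b^3 - 8*I*b^3 - 13*b^2 + 16*I*b^2 + 26*b + 6*I*b - 12*I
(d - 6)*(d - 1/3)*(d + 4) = d^3 - 7*d^2/3 - 70*d/3 + 8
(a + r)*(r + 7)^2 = a*r^2 + 14*a*r + 49*a + r^3 + 14*r^2 + 49*r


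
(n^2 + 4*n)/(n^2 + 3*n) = (n + 4)/(n + 3)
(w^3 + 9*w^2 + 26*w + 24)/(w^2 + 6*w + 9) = (w^2 + 6*w + 8)/(w + 3)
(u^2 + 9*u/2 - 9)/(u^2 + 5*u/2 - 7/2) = (2*u^2 + 9*u - 18)/(2*u^2 + 5*u - 7)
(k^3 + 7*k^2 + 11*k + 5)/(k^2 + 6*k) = (k^3 + 7*k^2 + 11*k + 5)/(k*(k + 6))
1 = 1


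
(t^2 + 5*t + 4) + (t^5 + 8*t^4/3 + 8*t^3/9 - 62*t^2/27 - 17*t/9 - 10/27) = t^5 + 8*t^4/3 + 8*t^3/9 - 35*t^2/27 + 28*t/9 + 98/27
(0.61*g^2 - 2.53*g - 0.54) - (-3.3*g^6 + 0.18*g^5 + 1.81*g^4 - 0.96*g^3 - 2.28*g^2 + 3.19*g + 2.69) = 3.3*g^6 - 0.18*g^5 - 1.81*g^4 + 0.96*g^3 + 2.89*g^2 - 5.72*g - 3.23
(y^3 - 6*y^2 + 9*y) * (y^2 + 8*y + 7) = y^5 + 2*y^4 - 32*y^3 + 30*y^2 + 63*y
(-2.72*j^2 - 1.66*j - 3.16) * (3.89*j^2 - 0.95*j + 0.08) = -10.5808*j^4 - 3.8734*j^3 - 10.933*j^2 + 2.8692*j - 0.2528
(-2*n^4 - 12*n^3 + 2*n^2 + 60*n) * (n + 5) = -2*n^5 - 22*n^4 - 58*n^3 + 70*n^2 + 300*n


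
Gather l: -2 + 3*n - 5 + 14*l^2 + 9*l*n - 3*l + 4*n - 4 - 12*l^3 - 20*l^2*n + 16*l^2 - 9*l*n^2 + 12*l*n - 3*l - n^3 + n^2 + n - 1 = -12*l^3 + l^2*(30 - 20*n) + l*(-9*n^2 + 21*n - 6) - n^3 + n^2 + 8*n - 12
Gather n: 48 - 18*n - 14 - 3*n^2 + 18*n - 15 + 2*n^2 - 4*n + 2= -n^2 - 4*n + 21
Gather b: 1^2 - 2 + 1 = 0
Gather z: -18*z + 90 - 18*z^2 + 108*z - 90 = -18*z^2 + 90*z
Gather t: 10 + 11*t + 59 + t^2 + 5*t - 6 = t^2 + 16*t + 63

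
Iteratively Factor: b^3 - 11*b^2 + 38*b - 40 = (b - 4)*(b^2 - 7*b + 10) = (b - 5)*(b - 4)*(b - 2)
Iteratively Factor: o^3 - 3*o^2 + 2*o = (o - 2)*(o^2 - o) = (o - 2)*(o - 1)*(o)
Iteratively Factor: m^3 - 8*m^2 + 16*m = (m - 4)*(m^2 - 4*m) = (m - 4)^2*(m)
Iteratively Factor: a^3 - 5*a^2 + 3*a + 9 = (a - 3)*(a^2 - 2*a - 3) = (a - 3)^2*(a + 1)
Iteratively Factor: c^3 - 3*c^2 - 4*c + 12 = (c + 2)*(c^2 - 5*c + 6) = (c - 2)*(c + 2)*(c - 3)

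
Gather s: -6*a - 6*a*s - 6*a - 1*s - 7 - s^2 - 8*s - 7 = -12*a - s^2 + s*(-6*a - 9) - 14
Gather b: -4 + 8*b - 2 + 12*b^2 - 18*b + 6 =12*b^2 - 10*b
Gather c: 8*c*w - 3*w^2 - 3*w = 8*c*w - 3*w^2 - 3*w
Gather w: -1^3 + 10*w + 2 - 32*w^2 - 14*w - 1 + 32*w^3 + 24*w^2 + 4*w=32*w^3 - 8*w^2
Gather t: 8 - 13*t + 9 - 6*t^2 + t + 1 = -6*t^2 - 12*t + 18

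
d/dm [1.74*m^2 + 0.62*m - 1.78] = 3.48*m + 0.62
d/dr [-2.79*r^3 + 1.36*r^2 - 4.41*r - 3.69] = -8.37*r^2 + 2.72*r - 4.41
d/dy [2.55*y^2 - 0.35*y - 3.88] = 5.1*y - 0.35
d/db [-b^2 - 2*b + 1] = -2*b - 2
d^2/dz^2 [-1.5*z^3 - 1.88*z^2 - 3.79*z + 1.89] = -9.0*z - 3.76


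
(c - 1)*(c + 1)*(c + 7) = c^3 + 7*c^2 - c - 7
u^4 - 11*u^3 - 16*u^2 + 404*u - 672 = (u - 8)*(u - 7)*(u - 2)*(u + 6)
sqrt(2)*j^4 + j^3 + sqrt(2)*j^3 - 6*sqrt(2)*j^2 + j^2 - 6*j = j*(j - 2)*(j + 3)*(sqrt(2)*j + 1)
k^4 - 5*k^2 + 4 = (k - 2)*(k - 1)*(k + 1)*(k + 2)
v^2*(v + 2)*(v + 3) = v^4 + 5*v^3 + 6*v^2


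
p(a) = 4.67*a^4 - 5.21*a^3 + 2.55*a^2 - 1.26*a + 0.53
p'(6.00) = 3501.54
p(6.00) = 5011.73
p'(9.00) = 12396.33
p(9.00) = 27037.52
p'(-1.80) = -170.02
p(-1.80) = 90.47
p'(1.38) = 25.10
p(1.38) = 6.89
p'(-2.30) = -322.95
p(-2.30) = 210.99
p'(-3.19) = -782.97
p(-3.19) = 683.22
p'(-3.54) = -1043.86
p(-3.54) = 1001.45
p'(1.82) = 68.86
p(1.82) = 26.51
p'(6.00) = 3501.54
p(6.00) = 5011.73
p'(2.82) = 307.74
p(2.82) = 195.75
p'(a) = 18.68*a^3 - 15.63*a^2 + 5.1*a - 1.26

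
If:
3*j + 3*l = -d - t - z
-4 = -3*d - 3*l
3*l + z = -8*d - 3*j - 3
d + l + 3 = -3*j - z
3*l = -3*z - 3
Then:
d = -8/15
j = -22/45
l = 28/15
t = -11/15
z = -43/15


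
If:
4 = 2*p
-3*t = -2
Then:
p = 2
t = 2/3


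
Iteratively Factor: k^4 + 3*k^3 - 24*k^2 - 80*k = (k - 5)*(k^3 + 8*k^2 + 16*k) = (k - 5)*(k + 4)*(k^2 + 4*k) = (k - 5)*(k + 4)^2*(k)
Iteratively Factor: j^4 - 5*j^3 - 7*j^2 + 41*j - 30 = (j + 3)*(j^3 - 8*j^2 + 17*j - 10) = (j - 1)*(j + 3)*(j^2 - 7*j + 10) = (j - 2)*(j - 1)*(j + 3)*(j - 5)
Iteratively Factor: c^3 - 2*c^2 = (c)*(c^2 - 2*c) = c*(c - 2)*(c)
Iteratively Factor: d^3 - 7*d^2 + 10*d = (d)*(d^2 - 7*d + 10) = d*(d - 5)*(d - 2)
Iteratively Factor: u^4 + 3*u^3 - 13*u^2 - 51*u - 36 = (u + 3)*(u^3 - 13*u - 12) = (u + 1)*(u + 3)*(u^2 - u - 12) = (u - 4)*(u + 1)*(u + 3)*(u + 3)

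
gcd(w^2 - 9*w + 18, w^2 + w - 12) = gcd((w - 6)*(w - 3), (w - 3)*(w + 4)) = w - 3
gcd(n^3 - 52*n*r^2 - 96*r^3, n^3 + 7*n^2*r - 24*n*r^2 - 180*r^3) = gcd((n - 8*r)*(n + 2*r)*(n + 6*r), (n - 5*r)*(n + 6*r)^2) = n + 6*r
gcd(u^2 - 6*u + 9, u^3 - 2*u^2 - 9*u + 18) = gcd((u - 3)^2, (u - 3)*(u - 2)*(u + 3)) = u - 3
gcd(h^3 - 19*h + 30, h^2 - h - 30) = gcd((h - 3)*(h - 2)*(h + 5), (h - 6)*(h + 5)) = h + 5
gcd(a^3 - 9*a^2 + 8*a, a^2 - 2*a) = a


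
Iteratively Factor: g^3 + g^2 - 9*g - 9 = (g - 3)*(g^2 + 4*g + 3) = (g - 3)*(g + 3)*(g + 1)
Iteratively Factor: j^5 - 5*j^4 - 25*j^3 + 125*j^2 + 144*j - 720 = (j + 3)*(j^4 - 8*j^3 - j^2 + 128*j - 240) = (j - 4)*(j + 3)*(j^3 - 4*j^2 - 17*j + 60) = (j - 5)*(j - 4)*(j + 3)*(j^2 + j - 12) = (j - 5)*(j - 4)*(j - 3)*(j + 3)*(j + 4)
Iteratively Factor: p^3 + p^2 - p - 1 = (p + 1)*(p^2 - 1) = (p + 1)^2*(p - 1)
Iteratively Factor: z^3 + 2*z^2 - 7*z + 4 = (z - 1)*(z^2 + 3*z - 4) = (z - 1)*(z + 4)*(z - 1)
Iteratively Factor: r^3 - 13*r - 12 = (r - 4)*(r^2 + 4*r + 3) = (r - 4)*(r + 1)*(r + 3)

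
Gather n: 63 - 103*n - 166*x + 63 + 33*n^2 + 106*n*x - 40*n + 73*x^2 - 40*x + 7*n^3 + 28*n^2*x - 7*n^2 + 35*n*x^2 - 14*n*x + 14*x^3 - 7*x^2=7*n^3 + n^2*(28*x + 26) + n*(35*x^2 + 92*x - 143) + 14*x^3 + 66*x^2 - 206*x + 126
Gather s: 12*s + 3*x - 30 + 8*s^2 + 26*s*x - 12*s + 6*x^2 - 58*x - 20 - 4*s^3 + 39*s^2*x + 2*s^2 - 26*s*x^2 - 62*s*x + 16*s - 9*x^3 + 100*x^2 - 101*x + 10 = -4*s^3 + s^2*(39*x + 10) + s*(-26*x^2 - 36*x + 16) - 9*x^3 + 106*x^2 - 156*x - 40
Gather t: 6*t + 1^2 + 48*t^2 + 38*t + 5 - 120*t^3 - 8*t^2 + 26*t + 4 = -120*t^3 + 40*t^2 + 70*t + 10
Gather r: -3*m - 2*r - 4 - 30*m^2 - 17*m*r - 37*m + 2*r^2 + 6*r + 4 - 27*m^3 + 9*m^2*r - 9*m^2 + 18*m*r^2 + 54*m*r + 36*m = -27*m^3 - 39*m^2 - 4*m + r^2*(18*m + 2) + r*(9*m^2 + 37*m + 4)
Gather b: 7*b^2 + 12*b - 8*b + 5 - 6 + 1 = 7*b^2 + 4*b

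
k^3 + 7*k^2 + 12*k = k*(k + 3)*(k + 4)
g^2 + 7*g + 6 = (g + 1)*(g + 6)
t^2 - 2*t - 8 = (t - 4)*(t + 2)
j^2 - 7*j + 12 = (j - 4)*(j - 3)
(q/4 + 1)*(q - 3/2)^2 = q^3/4 + q^2/4 - 39*q/16 + 9/4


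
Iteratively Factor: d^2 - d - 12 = (d - 4)*(d + 3)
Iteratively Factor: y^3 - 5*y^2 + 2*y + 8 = (y - 2)*(y^2 - 3*y - 4) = (y - 4)*(y - 2)*(y + 1)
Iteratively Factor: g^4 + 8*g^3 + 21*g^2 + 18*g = (g + 2)*(g^3 + 6*g^2 + 9*g) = g*(g + 2)*(g^2 + 6*g + 9) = g*(g + 2)*(g + 3)*(g + 3)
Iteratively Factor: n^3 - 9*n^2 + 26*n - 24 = (n - 3)*(n^2 - 6*n + 8) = (n - 4)*(n - 3)*(n - 2)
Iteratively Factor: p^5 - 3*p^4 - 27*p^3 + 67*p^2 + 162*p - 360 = (p - 2)*(p^4 - p^3 - 29*p^2 + 9*p + 180) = (p - 5)*(p - 2)*(p^3 + 4*p^2 - 9*p - 36) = (p - 5)*(p - 2)*(p + 3)*(p^2 + p - 12) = (p - 5)*(p - 3)*(p - 2)*(p + 3)*(p + 4)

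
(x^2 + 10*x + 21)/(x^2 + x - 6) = (x + 7)/(x - 2)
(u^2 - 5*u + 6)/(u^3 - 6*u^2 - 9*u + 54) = (u - 2)/(u^2 - 3*u - 18)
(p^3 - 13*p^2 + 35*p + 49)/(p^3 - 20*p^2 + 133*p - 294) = (p + 1)/(p - 6)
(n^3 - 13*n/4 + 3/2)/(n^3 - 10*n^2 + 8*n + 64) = (n^2 - 2*n + 3/4)/(n^2 - 12*n + 32)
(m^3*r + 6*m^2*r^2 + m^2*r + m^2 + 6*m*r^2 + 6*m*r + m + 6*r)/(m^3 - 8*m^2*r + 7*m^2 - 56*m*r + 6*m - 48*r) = (-m^2*r - 6*m*r^2 - m - 6*r)/(-m^2 + 8*m*r - 6*m + 48*r)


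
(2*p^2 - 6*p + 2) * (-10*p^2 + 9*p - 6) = -20*p^4 + 78*p^3 - 86*p^2 + 54*p - 12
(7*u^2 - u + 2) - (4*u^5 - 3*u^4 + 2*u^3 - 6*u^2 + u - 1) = -4*u^5 + 3*u^4 - 2*u^3 + 13*u^2 - 2*u + 3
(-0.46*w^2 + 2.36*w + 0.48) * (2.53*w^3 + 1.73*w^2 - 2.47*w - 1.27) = -1.1638*w^5 + 5.175*w^4 + 6.4334*w^3 - 4.4146*w^2 - 4.1828*w - 0.6096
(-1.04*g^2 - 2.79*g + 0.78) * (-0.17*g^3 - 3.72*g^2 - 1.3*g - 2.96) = 0.1768*g^5 + 4.3431*g^4 + 11.5982*g^3 + 3.8038*g^2 + 7.2444*g - 2.3088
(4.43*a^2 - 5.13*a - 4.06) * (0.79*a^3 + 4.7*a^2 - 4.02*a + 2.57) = 3.4997*a^5 + 16.7683*a^4 - 45.127*a^3 + 12.9257*a^2 + 3.1371*a - 10.4342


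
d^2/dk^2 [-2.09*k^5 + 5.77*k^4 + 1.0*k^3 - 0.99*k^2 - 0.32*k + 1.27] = -41.8*k^3 + 69.24*k^2 + 6.0*k - 1.98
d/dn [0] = 0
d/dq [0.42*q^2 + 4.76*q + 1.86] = 0.84*q + 4.76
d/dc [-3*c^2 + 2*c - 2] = 2 - 6*c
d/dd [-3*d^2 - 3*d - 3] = -6*d - 3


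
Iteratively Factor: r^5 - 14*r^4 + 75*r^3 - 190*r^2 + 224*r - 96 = (r - 1)*(r^4 - 13*r^3 + 62*r^2 - 128*r + 96) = (r - 3)*(r - 1)*(r^3 - 10*r^2 + 32*r - 32) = (r - 4)*(r - 3)*(r - 1)*(r^2 - 6*r + 8) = (r - 4)^2*(r - 3)*(r - 1)*(r - 2)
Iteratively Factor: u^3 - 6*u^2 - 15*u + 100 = (u - 5)*(u^2 - u - 20) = (u - 5)*(u + 4)*(u - 5)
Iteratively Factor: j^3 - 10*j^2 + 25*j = (j)*(j^2 - 10*j + 25) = j*(j - 5)*(j - 5)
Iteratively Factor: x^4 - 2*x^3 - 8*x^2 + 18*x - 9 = (x - 1)*(x^3 - x^2 - 9*x + 9) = (x - 3)*(x - 1)*(x^2 + 2*x - 3) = (x - 3)*(x - 1)^2*(x + 3)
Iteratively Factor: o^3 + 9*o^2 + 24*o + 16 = (o + 4)*(o^2 + 5*o + 4) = (o + 4)^2*(o + 1)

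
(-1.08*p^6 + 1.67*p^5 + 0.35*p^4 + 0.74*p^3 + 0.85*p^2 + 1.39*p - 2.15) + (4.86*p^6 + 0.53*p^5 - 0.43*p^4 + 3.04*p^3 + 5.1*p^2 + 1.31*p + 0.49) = 3.78*p^6 + 2.2*p^5 - 0.08*p^4 + 3.78*p^3 + 5.95*p^2 + 2.7*p - 1.66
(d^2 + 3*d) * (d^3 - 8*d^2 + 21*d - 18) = d^5 - 5*d^4 - 3*d^3 + 45*d^2 - 54*d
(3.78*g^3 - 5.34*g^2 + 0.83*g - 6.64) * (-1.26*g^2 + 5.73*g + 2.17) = -4.7628*g^5 + 28.3878*g^4 - 23.4414*g^3 + 1.5345*g^2 - 36.2461*g - 14.4088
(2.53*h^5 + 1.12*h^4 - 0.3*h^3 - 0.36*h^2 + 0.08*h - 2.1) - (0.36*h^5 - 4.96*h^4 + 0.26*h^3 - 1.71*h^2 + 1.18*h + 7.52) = 2.17*h^5 + 6.08*h^4 - 0.56*h^3 + 1.35*h^2 - 1.1*h - 9.62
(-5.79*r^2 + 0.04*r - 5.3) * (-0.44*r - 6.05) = 2.5476*r^3 + 35.0119*r^2 + 2.09*r + 32.065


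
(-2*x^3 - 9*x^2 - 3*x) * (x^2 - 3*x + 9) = -2*x^5 - 3*x^4 + 6*x^3 - 72*x^2 - 27*x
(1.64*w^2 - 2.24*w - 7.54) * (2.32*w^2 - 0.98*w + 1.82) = 3.8048*w^4 - 6.804*w^3 - 12.3128*w^2 + 3.3124*w - 13.7228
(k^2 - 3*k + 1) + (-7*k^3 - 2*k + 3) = -7*k^3 + k^2 - 5*k + 4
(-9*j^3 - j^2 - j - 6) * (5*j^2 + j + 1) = -45*j^5 - 14*j^4 - 15*j^3 - 32*j^2 - 7*j - 6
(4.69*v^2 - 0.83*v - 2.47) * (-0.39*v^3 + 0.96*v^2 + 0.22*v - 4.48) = -1.8291*v^5 + 4.8261*v^4 + 1.1983*v^3 - 23.565*v^2 + 3.175*v + 11.0656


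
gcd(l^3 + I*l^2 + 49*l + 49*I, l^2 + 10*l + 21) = 1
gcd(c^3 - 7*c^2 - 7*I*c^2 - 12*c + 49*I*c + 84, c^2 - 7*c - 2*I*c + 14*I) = c - 7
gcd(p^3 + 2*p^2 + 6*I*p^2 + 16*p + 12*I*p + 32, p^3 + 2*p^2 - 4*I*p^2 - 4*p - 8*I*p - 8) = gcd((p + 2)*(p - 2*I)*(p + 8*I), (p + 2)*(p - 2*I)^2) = p^2 + p*(2 - 2*I) - 4*I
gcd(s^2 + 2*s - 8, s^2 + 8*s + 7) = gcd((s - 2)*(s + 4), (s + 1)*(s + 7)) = 1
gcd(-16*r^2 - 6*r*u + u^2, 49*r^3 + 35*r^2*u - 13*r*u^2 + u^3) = 1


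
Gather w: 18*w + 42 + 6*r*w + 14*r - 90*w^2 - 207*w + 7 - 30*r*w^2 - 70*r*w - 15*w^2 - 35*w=14*r + w^2*(-30*r - 105) + w*(-64*r - 224) + 49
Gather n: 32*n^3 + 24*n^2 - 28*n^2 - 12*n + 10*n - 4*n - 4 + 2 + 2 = 32*n^3 - 4*n^2 - 6*n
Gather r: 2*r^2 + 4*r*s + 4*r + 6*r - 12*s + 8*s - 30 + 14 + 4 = 2*r^2 + r*(4*s + 10) - 4*s - 12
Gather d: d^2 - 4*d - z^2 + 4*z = d^2 - 4*d - z^2 + 4*z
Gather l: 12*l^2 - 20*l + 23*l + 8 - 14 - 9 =12*l^2 + 3*l - 15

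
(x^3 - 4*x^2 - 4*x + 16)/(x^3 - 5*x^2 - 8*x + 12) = (x^2 - 6*x + 8)/(x^2 - 7*x + 6)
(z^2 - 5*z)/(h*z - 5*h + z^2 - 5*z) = z/(h + z)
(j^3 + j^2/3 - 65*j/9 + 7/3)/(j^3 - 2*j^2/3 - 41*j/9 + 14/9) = (j + 3)/(j + 2)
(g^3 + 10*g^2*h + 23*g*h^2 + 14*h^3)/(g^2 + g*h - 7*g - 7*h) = (g^2 + 9*g*h + 14*h^2)/(g - 7)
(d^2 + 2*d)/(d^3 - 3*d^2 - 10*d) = 1/(d - 5)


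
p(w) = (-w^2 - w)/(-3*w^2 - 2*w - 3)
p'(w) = (-2*w - 1)/(-3*w^2 - 2*w - 3) + (6*w + 2)*(-w^2 - w)/(-3*w^2 - 2*w - 3)^2 = (-w^2 + 6*w + 3)/(9*w^4 + 12*w^3 + 22*w^2 + 12*w + 9)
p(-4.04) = 0.28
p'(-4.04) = -0.02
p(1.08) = 0.26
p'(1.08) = 0.11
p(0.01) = 0.00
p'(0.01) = 0.34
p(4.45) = 0.34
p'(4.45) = 0.00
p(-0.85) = -0.04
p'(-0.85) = -0.23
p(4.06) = 0.34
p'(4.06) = 0.00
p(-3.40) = 0.26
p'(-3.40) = -0.03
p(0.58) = 0.18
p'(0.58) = 0.23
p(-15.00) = 0.32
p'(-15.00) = 0.00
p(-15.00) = 0.32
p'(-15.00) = 0.00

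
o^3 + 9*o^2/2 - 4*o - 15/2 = (o - 3/2)*(o + 1)*(o + 5)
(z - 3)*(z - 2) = z^2 - 5*z + 6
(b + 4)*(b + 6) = b^2 + 10*b + 24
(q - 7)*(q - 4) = q^2 - 11*q + 28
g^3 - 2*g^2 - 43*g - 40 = (g - 8)*(g + 1)*(g + 5)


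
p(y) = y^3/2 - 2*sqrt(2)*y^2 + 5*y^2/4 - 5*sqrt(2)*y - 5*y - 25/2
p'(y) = 3*y^2/2 - 4*sqrt(2)*y + 5*y/2 - 5*sqrt(2) - 5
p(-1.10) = -1.80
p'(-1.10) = -6.78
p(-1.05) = -2.14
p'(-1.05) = -7.10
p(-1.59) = 0.69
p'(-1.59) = -3.26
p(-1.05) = -2.14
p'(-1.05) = -7.10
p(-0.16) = -10.61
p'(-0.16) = -11.53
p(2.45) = -44.20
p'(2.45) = -10.80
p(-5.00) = -54.11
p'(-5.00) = 41.21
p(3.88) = -53.89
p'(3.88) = -1.74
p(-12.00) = -958.94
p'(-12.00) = 241.81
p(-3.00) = -3.99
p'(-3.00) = 10.90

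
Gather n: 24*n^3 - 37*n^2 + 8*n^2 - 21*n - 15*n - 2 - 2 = 24*n^3 - 29*n^2 - 36*n - 4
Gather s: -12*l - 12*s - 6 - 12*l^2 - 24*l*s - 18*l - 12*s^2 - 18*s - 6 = -12*l^2 - 30*l - 12*s^2 + s*(-24*l - 30) - 12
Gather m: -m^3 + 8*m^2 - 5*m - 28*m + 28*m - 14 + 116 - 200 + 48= -m^3 + 8*m^2 - 5*m - 50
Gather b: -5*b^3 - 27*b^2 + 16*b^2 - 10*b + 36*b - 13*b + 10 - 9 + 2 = -5*b^3 - 11*b^2 + 13*b + 3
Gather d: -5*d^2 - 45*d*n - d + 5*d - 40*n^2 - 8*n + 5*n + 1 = -5*d^2 + d*(4 - 45*n) - 40*n^2 - 3*n + 1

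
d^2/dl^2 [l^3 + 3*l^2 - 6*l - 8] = 6*l + 6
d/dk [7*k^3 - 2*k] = 21*k^2 - 2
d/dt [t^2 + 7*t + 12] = 2*t + 7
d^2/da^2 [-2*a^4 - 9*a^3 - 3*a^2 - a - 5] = -24*a^2 - 54*a - 6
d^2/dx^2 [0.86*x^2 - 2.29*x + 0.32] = 1.72000000000000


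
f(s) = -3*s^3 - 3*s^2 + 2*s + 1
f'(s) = -9*s^2 - 6*s + 2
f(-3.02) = 50.23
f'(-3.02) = -61.96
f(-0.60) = -0.63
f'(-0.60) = 2.36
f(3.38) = -142.36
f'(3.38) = -121.10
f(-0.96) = -1.03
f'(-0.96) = -0.53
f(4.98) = -433.96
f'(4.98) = -251.08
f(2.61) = -67.56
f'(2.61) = -74.97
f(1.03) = -3.40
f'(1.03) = -13.73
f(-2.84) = 39.84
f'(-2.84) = -53.55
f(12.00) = -5591.00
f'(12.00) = -1366.00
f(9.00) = -2411.00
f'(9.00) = -781.00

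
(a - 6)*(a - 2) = a^2 - 8*a + 12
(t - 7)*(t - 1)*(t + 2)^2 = t^4 - 4*t^3 - 21*t^2 - 4*t + 28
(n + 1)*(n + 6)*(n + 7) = n^3 + 14*n^2 + 55*n + 42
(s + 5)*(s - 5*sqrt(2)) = s^2 - 5*sqrt(2)*s + 5*s - 25*sqrt(2)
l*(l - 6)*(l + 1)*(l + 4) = l^4 - l^3 - 26*l^2 - 24*l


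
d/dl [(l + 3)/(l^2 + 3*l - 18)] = (l^2 + 3*l - (l + 3)*(2*l + 3) - 18)/(l^2 + 3*l - 18)^2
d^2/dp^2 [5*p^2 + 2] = 10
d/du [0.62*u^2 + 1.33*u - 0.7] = 1.24*u + 1.33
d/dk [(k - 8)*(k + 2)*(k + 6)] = 3*k^2 - 52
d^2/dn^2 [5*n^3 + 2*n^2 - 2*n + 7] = 30*n + 4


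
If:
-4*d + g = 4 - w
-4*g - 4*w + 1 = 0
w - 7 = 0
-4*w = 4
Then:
No Solution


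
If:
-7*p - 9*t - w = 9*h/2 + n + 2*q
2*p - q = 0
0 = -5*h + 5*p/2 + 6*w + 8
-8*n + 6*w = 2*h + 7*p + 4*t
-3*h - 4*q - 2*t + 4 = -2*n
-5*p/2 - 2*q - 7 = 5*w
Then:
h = -385/1447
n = -4161/2894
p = 254/1447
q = 508/1447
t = 375/1447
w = -2356/1447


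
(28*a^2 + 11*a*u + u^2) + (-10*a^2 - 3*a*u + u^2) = 18*a^2 + 8*a*u + 2*u^2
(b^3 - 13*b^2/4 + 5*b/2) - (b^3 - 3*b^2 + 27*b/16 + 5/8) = -b^2/4 + 13*b/16 - 5/8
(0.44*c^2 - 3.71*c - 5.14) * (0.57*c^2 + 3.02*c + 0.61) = 0.2508*c^4 - 0.7859*c^3 - 13.8656*c^2 - 17.7859*c - 3.1354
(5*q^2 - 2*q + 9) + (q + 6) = 5*q^2 - q + 15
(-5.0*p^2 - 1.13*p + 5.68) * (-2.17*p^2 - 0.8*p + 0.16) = 10.85*p^4 + 6.4521*p^3 - 12.2216*p^2 - 4.7248*p + 0.9088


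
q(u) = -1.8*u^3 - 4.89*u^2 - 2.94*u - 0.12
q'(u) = -5.4*u^2 - 9.78*u - 2.94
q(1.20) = -13.80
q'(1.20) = -22.45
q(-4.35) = 68.30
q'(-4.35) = -62.58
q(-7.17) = 433.05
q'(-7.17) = -210.43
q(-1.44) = -0.65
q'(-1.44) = -0.05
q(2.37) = -58.52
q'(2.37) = -56.45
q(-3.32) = 21.61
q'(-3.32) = -29.99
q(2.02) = -40.85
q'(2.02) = -44.73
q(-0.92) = -0.15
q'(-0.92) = 1.49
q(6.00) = -582.60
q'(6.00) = -256.02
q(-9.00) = 942.45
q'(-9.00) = -352.32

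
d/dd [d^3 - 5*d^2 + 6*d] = 3*d^2 - 10*d + 6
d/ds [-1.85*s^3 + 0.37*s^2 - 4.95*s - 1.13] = -5.55*s^2 + 0.74*s - 4.95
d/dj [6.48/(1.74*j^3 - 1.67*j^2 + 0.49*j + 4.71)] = (-33.8256*j^2 + 21.6432*j - 3.1752)/(1.74*j^3 - 1.67*j^2 + 0.49*j + 4.71)^2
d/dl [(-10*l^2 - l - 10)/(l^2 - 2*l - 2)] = 3*(7*l^2 + 20*l - 6)/(l^4 - 4*l^3 + 8*l + 4)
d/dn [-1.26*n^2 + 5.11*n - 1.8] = 5.11 - 2.52*n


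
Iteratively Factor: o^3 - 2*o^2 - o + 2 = (o + 1)*(o^2 - 3*o + 2) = (o - 2)*(o + 1)*(o - 1)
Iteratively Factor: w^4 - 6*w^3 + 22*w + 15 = (w - 5)*(w^3 - w^2 - 5*w - 3) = (w - 5)*(w + 1)*(w^2 - 2*w - 3) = (w - 5)*(w + 1)^2*(w - 3)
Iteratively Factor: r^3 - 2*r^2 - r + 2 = (r - 2)*(r^2 - 1) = (r - 2)*(r - 1)*(r + 1)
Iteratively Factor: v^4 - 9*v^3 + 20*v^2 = (v - 5)*(v^3 - 4*v^2) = v*(v - 5)*(v^2 - 4*v) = v*(v - 5)*(v - 4)*(v)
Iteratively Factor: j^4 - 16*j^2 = (j - 4)*(j^3 + 4*j^2) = (j - 4)*(j + 4)*(j^2) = j*(j - 4)*(j + 4)*(j)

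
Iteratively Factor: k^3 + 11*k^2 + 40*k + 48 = (k + 4)*(k^2 + 7*k + 12) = (k + 3)*(k + 4)*(k + 4)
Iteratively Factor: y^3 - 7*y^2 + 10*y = (y - 5)*(y^2 - 2*y) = y*(y - 5)*(y - 2)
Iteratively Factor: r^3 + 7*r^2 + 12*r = (r + 3)*(r^2 + 4*r) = (r + 3)*(r + 4)*(r)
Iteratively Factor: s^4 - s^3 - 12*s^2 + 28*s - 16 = (s - 1)*(s^3 - 12*s + 16) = (s - 2)*(s - 1)*(s^2 + 2*s - 8) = (s - 2)*(s - 1)*(s + 4)*(s - 2)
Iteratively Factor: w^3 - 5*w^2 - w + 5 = (w - 5)*(w^2 - 1) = (w - 5)*(w + 1)*(w - 1)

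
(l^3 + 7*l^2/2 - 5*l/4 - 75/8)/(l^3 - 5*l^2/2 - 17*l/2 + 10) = (l^2 + l - 15/4)/(l^2 - 5*l + 4)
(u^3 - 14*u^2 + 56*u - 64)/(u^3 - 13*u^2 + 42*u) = (u^3 - 14*u^2 + 56*u - 64)/(u*(u^2 - 13*u + 42))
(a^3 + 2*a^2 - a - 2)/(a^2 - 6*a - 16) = (a^2 - 1)/(a - 8)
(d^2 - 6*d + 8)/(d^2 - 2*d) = (d - 4)/d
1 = 1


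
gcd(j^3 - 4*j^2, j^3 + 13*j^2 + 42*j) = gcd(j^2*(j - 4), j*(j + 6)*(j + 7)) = j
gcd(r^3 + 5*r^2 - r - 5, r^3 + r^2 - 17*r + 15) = r^2 + 4*r - 5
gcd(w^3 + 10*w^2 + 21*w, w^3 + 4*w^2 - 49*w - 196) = w + 7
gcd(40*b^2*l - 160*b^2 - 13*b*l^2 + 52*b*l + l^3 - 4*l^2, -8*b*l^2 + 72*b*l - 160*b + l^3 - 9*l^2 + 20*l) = 8*b*l - 32*b - l^2 + 4*l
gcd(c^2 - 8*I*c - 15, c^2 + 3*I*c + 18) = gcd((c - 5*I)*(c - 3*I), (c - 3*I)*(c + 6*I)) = c - 3*I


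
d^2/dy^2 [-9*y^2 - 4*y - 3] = -18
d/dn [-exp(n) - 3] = -exp(n)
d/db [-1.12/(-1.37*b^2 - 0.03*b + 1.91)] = (-3.0688*b - 0.0336)/(1.37*b^2 + 0.03*b - 1.91)^2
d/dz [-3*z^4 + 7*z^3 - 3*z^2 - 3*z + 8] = -12*z^3 + 21*z^2 - 6*z - 3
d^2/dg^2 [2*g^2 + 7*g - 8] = 4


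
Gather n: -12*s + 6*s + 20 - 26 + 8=2 - 6*s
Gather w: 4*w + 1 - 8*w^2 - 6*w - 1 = -8*w^2 - 2*w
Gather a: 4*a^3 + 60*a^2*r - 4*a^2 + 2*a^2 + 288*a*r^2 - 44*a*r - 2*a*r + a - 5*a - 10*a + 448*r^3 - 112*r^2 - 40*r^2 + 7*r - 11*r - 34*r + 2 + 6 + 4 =4*a^3 + a^2*(60*r - 2) + a*(288*r^2 - 46*r - 14) + 448*r^3 - 152*r^2 - 38*r + 12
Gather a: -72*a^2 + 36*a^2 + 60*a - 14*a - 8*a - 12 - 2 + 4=-36*a^2 + 38*a - 10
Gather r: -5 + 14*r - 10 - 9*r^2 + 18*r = -9*r^2 + 32*r - 15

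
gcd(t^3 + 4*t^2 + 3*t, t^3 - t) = t^2 + t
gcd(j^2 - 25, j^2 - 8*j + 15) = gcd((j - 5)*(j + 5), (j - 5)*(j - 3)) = j - 5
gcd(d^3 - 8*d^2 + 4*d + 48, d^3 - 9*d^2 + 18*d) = d - 6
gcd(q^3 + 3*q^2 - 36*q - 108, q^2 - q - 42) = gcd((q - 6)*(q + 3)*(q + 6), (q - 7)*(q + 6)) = q + 6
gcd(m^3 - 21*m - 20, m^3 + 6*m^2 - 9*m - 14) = m + 1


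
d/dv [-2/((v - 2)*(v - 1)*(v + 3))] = 2*(3*v^2 - 7)/(v^6 - 14*v^4 + 12*v^3 + 49*v^2 - 84*v + 36)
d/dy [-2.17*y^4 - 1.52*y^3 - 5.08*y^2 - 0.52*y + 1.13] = -8.68*y^3 - 4.56*y^2 - 10.16*y - 0.52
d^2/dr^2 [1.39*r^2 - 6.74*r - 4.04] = 2.78000000000000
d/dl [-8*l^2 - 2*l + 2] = -16*l - 2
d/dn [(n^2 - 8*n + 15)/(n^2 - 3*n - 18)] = (5*n^2 - 66*n + 189)/(n^4 - 6*n^3 - 27*n^2 + 108*n + 324)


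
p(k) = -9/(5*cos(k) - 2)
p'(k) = -45*sin(k)/(5*cos(k) - 2)^2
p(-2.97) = 1.30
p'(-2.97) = 0.16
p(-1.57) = 4.51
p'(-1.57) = 11.29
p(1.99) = 2.23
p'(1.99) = -2.52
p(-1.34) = 10.51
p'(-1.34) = 59.75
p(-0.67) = -4.69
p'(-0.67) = 7.59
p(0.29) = -3.22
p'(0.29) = -1.65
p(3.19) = 1.29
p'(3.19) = 0.04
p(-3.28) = 1.29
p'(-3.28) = -0.13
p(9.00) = 1.37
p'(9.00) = -0.43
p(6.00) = -3.21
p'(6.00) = 1.60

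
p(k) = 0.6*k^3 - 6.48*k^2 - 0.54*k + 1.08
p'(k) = 1.8*k^2 - 12.96*k - 0.54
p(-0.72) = -2.11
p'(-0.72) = 9.72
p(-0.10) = 1.07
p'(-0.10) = 0.77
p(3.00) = -42.66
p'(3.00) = -23.22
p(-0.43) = 0.07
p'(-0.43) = 5.37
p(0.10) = 0.96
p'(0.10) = -1.82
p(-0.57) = -0.83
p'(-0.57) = 7.43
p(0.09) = 0.98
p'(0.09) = -1.69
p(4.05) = -67.54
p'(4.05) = -23.50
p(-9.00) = -956.34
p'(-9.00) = 261.90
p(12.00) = 98.28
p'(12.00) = 103.14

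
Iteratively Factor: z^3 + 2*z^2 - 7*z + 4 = (z - 1)*(z^2 + 3*z - 4) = (z - 1)*(z + 4)*(z - 1)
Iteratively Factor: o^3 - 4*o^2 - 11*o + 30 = (o - 2)*(o^2 - 2*o - 15) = (o - 5)*(o - 2)*(o + 3)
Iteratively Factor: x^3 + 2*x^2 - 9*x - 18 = (x + 2)*(x^2 - 9) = (x - 3)*(x + 2)*(x + 3)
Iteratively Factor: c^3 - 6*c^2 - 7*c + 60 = (c + 3)*(c^2 - 9*c + 20) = (c - 5)*(c + 3)*(c - 4)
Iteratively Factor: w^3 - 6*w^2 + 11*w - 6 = (w - 3)*(w^2 - 3*w + 2) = (w - 3)*(w - 2)*(w - 1)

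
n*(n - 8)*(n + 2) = n^3 - 6*n^2 - 16*n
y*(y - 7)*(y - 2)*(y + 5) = y^4 - 4*y^3 - 31*y^2 + 70*y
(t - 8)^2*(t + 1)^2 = t^4 - 14*t^3 + 33*t^2 + 112*t + 64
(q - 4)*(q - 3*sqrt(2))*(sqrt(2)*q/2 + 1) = sqrt(2)*q^3/2 - 2*sqrt(2)*q^2 - 2*q^2 - 3*sqrt(2)*q + 8*q + 12*sqrt(2)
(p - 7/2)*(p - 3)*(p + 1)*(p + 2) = p^4 - 7*p^3/2 - 7*p^2 + 37*p/2 + 21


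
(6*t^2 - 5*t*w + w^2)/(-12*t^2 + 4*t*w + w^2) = (-3*t + w)/(6*t + w)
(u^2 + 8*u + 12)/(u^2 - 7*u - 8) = (u^2 + 8*u + 12)/(u^2 - 7*u - 8)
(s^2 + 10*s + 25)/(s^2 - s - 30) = (s + 5)/(s - 6)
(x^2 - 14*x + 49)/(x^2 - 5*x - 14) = (x - 7)/(x + 2)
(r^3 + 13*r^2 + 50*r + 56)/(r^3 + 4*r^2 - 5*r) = (r^3 + 13*r^2 + 50*r + 56)/(r*(r^2 + 4*r - 5))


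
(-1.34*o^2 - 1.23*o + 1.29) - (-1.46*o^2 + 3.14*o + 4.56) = 0.12*o^2 - 4.37*o - 3.27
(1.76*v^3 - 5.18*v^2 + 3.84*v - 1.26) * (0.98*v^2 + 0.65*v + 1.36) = 1.7248*v^5 - 3.9324*v^4 + 2.7898*v^3 - 5.7836*v^2 + 4.4034*v - 1.7136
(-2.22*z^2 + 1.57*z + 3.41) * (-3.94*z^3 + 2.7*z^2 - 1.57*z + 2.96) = 8.7468*z^5 - 12.1798*z^4 - 5.711*z^3 + 0.1709*z^2 - 0.706500000000001*z + 10.0936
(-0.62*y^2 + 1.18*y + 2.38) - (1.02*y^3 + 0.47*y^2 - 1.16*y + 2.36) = -1.02*y^3 - 1.09*y^2 + 2.34*y + 0.02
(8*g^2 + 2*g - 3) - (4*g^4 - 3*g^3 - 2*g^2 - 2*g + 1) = -4*g^4 + 3*g^3 + 10*g^2 + 4*g - 4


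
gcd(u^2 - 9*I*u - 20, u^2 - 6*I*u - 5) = u - 5*I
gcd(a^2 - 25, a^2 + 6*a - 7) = 1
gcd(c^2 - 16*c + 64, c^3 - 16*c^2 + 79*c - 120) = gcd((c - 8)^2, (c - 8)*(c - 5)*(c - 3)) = c - 8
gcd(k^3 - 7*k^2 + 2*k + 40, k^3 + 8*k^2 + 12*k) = k + 2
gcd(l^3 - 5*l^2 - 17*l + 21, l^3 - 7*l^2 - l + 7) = l^2 - 8*l + 7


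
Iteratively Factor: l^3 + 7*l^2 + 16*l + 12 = (l + 2)*(l^2 + 5*l + 6) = (l + 2)*(l + 3)*(l + 2)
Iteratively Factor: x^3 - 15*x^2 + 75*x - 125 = (x - 5)*(x^2 - 10*x + 25) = (x - 5)^2*(x - 5)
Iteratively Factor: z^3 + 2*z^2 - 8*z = (z)*(z^2 + 2*z - 8) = z*(z - 2)*(z + 4)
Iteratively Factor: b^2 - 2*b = (b - 2)*(b)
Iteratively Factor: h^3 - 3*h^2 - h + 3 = (h + 1)*(h^2 - 4*h + 3) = (h - 3)*(h + 1)*(h - 1)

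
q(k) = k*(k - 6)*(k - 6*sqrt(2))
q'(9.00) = 33.18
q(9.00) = 13.90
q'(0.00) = 50.91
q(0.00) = 0.00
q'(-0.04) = 52.08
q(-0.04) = -2.06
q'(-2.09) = 124.56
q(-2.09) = -178.81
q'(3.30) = -12.02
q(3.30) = 46.20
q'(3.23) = -11.36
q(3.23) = 47.02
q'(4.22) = -17.92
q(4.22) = 32.04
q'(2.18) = 2.01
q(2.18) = 52.51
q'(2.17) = 2.17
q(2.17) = 52.49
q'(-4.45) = 239.24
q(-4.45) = -601.52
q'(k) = k*(k - 6) + k*(k - 6*sqrt(2)) + (k - 6)*(k - 6*sqrt(2)) = 3*k^2 - 12*sqrt(2)*k - 12*k + 36*sqrt(2)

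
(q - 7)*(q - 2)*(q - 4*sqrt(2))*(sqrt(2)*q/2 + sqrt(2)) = sqrt(2)*q^4/2 - 7*sqrt(2)*q^3/2 - 4*q^3 - 2*sqrt(2)*q^2 + 28*q^2 + 16*q + 14*sqrt(2)*q - 112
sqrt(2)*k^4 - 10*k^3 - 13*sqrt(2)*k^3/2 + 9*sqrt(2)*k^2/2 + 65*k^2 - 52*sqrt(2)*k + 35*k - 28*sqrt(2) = (k - 7)*(k - 4*sqrt(2))*(k - sqrt(2))*(sqrt(2)*k + sqrt(2)/2)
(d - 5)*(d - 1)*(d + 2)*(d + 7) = d^4 + 3*d^3 - 35*d^2 - 39*d + 70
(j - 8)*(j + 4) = j^2 - 4*j - 32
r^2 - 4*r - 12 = (r - 6)*(r + 2)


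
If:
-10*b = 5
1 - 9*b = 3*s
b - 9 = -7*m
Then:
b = -1/2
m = 19/14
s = 11/6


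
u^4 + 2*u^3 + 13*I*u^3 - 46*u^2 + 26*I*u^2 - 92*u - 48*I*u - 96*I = (u + 2)*(u + 2*I)*(u + 3*I)*(u + 8*I)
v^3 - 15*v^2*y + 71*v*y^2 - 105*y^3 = (v - 7*y)*(v - 5*y)*(v - 3*y)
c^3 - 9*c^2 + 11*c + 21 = (c - 7)*(c - 3)*(c + 1)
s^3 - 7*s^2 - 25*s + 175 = (s - 7)*(s - 5)*(s + 5)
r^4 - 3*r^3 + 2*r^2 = r^2*(r - 2)*(r - 1)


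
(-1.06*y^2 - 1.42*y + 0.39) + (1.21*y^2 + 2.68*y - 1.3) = 0.15*y^2 + 1.26*y - 0.91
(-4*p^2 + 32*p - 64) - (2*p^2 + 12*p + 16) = -6*p^2 + 20*p - 80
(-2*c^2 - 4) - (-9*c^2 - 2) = 7*c^2 - 2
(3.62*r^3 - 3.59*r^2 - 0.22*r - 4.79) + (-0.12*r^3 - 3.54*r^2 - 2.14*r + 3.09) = 3.5*r^3 - 7.13*r^2 - 2.36*r - 1.7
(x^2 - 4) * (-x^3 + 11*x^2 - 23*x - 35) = -x^5 + 11*x^4 - 19*x^3 - 79*x^2 + 92*x + 140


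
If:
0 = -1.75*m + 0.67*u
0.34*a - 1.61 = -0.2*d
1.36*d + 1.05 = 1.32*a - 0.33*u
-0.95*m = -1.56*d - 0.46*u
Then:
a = 5.69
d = -1.62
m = 10.05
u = 26.25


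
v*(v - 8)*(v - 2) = v^3 - 10*v^2 + 16*v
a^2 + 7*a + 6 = (a + 1)*(a + 6)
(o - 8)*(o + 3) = o^2 - 5*o - 24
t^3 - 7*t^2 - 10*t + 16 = (t - 8)*(t - 1)*(t + 2)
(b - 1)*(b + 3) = b^2 + 2*b - 3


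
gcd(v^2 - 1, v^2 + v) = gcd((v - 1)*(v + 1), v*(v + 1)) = v + 1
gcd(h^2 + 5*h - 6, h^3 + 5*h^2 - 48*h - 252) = h + 6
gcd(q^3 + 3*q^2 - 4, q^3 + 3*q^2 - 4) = q^3 + 3*q^2 - 4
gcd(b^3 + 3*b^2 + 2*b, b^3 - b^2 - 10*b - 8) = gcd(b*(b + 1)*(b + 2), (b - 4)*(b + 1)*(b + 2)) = b^2 + 3*b + 2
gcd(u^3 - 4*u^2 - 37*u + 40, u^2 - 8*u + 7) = u - 1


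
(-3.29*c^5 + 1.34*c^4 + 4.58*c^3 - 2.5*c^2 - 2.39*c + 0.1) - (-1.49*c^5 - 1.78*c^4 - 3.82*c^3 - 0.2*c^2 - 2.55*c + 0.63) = -1.8*c^5 + 3.12*c^4 + 8.4*c^3 - 2.3*c^2 + 0.16*c - 0.53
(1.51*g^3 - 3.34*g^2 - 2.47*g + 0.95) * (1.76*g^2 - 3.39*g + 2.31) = 2.6576*g^5 - 10.9973*g^4 + 10.4635*g^3 + 2.3299*g^2 - 8.9262*g + 2.1945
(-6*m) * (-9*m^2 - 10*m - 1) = 54*m^3 + 60*m^2 + 6*m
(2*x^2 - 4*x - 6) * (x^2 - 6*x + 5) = 2*x^4 - 16*x^3 + 28*x^2 + 16*x - 30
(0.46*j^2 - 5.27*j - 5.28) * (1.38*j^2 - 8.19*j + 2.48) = 0.6348*j^4 - 11.04*j^3 + 37.0157*j^2 + 30.1736*j - 13.0944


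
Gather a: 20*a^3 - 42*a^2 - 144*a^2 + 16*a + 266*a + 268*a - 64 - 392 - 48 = 20*a^3 - 186*a^2 + 550*a - 504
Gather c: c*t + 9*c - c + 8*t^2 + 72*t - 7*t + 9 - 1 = c*(t + 8) + 8*t^2 + 65*t + 8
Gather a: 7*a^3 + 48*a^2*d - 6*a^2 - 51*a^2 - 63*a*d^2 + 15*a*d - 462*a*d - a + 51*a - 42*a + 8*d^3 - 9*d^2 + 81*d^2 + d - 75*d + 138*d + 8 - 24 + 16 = 7*a^3 + a^2*(48*d - 57) + a*(-63*d^2 - 447*d + 8) + 8*d^3 + 72*d^2 + 64*d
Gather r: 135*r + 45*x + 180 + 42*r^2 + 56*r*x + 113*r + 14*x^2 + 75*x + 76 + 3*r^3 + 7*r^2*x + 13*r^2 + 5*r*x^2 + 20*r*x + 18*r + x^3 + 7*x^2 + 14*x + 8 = 3*r^3 + r^2*(7*x + 55) + r*(5*x^2 + 76*x + 266) + x^3 + 21*x^2 + 134*x + 264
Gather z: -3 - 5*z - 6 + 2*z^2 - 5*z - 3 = 2*z^2 - 10*z - 12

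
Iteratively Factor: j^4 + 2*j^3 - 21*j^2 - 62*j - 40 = (j + 4)*(j^3 - 2*j^2 - 13*j - 10) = (j - 5)*(j + 4)*(j^2 + 3*j + 2) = (j - 5)*(j + 2)*(j + 4)*(j + 1)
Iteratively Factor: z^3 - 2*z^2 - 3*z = (z - 3)*(z^2 + z) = (z - 3)*(z + 1)*(z)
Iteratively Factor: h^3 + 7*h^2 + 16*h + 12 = (h + 3)*(h^2 + 4*h + 4) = (h + 2)*(h + 3)*(h + 2)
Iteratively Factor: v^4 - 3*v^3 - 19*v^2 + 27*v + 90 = (v - 5)*(v^3 + 2*v^2 - 9*v - 18) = (v - 5)*(v + 2)*(v^2 - 9) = (v - 5)*(v + 2)*(v + 3)*(v - 3)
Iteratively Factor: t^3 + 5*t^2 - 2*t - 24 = (t + 4)*(t^2 + t - 6) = (t - 2)*(t + 4)*(t + 3)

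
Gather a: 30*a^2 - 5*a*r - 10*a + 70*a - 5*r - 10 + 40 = 30*a^2 + a*(60 - 5*r) - 5*r + 30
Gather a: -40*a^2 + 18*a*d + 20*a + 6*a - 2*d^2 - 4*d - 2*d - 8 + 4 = -40*a^2 + a*(18*d + 26) - 2*d^2 - 6*d - 4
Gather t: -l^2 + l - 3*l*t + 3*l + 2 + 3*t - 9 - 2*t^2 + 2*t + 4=-l^2 + 4*l - 2*t^2 + t*(5 - 3*l) - 3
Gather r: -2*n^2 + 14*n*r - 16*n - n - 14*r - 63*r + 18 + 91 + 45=-2*n^2 - 17*n + r*(14*n - 77) + 154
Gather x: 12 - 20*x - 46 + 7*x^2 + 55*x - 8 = 7*x^2 + 35*x - 42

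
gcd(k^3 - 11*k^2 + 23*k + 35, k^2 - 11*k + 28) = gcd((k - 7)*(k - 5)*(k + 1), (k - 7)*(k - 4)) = k - 7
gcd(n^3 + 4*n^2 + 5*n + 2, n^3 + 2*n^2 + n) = n^2 + 2*n + 1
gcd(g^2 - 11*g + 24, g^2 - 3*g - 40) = g - 8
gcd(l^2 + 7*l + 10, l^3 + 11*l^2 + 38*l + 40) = l^2 + 7*l + 10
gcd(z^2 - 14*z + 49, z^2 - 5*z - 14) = z - 7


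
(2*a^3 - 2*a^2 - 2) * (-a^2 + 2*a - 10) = -2*a^5 + 6*a^4 - 24*a^3 + 22*a^2 - 4*a + 20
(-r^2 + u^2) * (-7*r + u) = 7*r^3 - r^2*u - 7*r*u^2 + u^3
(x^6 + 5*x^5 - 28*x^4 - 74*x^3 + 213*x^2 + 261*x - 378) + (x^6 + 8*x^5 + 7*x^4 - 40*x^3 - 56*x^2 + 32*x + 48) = 2*x^6 + 13*x^5 - 21*x^4 - 114*x^3 + 157*x^2 + 293*x - 330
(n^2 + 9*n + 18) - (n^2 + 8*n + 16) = n + 2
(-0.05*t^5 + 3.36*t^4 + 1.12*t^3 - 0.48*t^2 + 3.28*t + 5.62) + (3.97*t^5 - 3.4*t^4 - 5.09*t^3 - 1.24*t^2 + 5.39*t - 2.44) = 3.92*t^5 - 0.04*t^4 - 3.97*t^3 - 1.72*t^2 + 8.67*t + 3.18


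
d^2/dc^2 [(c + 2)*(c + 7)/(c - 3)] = 100/(c^3 - 9*c^2 + 27*c - 27)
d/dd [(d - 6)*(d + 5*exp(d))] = d + (d - 6)*(5*exp(d) + 1) + 5*exp(d)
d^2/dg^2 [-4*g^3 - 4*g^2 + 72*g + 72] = -24*g - 8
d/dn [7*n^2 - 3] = 14*n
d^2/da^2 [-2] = 0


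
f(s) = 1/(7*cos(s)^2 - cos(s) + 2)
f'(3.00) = -0.02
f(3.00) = 0.10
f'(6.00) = -0.06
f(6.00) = 0.13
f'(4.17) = 0.37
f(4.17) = 0.23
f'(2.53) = -0.13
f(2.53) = 0.13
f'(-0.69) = -0.21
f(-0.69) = 0.19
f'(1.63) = -0.42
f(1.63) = 0.48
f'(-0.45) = -0.11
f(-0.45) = 0.15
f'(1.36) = 0.43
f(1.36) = 0.48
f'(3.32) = 0.03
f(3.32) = 0.10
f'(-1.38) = -0.38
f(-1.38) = 0.48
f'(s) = (14*sin(s)*cos(s) - sin(s))/(7*cos(s)^2 - cos(s) + 2)^2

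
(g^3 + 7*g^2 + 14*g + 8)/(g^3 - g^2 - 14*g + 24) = (g^2 + 3*g + 2)/(g^2 - 5*g + 6)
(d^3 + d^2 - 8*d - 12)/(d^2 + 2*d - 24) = (d^3 + d^2 - 8*d - 12)/(d^2 + 2*d - 24)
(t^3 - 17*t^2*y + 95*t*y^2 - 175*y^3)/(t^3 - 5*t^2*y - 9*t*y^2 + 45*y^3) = (-t^2 + 12*t*y - 35*y^2)/(-t^2 + 9*y^2)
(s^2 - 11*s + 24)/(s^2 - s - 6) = (s - 8)/(s + 2)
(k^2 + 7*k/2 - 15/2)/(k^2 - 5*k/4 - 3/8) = 4*(k + 5)/(4*k + 1)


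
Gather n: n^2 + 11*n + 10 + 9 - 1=n^2 + 11*n + 18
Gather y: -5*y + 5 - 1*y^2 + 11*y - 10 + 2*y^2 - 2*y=y^2 + 4*y - 5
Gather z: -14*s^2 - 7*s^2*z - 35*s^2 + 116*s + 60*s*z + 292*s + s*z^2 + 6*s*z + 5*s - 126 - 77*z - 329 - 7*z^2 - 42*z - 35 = -49*s^2 + 413*s + z^2*(s - 7) + z*(-7*s^2 + 66*s - 119) - 490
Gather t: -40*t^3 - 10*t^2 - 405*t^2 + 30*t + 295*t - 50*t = -40*t^3 - 415*t^2 + 275*t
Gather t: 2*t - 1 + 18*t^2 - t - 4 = 18*t^2 + t - 5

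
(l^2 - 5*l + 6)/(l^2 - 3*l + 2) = (l - 3)/(l - 1)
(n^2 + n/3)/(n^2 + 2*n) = (n + 1/3)/(n + 2)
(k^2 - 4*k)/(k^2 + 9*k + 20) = k*(k - 4)/(k^2 + 9*k + 20)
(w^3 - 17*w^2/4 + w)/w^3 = 1 - 17/(4*w) + w^(-2)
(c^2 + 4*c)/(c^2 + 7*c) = (c + 4)/(c + 7)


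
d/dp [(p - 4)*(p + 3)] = 2*p - 1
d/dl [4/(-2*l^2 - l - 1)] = 4*(4*l + 1)/(2*l^2 + l + 1)^2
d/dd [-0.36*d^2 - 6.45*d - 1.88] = -0.72*d - 6.45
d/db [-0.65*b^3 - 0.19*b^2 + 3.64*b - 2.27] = -1.95*b^2 - 0.38*b + 3.64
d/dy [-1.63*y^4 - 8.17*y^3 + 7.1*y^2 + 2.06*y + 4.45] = -6.52*y^3 - 24.51*y^2 + 14.2*y + 2.06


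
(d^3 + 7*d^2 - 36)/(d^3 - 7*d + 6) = (d + 6)/(d - 1)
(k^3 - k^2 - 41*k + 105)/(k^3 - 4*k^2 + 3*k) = (k^2 + 2*k - 35)/(k*(k - 1))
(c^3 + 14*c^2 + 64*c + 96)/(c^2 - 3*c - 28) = (c^2 + 10*c + 24)/(c - 7)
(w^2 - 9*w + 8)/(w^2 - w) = (w - 8)/w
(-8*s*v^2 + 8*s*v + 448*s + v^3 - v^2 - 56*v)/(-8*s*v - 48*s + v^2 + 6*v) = (v^2 - v - 56)/(v + 6)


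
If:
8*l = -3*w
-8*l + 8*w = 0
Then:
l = 0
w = 0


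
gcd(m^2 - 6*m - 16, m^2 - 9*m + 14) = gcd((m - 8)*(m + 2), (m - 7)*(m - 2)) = 1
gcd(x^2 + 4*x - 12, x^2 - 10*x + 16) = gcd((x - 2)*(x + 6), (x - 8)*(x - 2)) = x - 2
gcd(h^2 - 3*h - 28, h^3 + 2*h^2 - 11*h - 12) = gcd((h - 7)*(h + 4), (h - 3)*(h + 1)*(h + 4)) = h + 4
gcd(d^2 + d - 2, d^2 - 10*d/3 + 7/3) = d - 1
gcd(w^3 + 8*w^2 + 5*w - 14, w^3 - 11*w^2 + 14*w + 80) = w + 2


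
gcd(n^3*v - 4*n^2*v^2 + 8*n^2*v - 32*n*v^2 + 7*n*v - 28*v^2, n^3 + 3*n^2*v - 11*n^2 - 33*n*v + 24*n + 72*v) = 1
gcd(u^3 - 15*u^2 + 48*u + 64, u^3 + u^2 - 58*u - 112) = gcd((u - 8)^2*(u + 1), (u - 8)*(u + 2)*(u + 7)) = u - 8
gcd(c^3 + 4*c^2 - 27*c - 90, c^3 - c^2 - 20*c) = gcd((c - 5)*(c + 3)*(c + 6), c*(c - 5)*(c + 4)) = c - 5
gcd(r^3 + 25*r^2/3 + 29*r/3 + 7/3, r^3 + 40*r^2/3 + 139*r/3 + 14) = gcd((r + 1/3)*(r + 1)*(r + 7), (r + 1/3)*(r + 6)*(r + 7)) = r^2 + 22*r/3 + 7/3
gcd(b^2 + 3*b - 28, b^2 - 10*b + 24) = b - 4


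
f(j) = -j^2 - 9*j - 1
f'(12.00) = -33.00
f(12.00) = -253.00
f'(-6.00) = 3.00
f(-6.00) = 17.00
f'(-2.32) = -4.36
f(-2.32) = 14.50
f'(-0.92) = -7.16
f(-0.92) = 6.43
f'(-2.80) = -3.40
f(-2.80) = 16.36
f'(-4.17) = -0.66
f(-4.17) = 19.14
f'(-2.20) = -4.60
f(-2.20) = 13.96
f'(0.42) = -9.84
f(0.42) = -4.96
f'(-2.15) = -4.70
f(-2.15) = 13.73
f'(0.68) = -10.36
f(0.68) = -7.58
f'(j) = -2*j - 9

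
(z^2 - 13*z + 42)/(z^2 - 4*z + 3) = (z^2 - 13*z + 42)/(z^2 - 4*z + 3)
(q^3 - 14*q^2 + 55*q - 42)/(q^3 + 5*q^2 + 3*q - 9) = (q^2 - 13*q + 42)/(q^2 + 6*q + 9)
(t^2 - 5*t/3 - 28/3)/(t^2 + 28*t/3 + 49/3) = (t - 4)/(t + 7)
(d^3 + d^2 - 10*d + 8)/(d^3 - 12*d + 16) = (d - 1)/(d - 2)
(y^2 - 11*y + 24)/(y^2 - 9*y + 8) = (y - 3)/(y - 1)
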